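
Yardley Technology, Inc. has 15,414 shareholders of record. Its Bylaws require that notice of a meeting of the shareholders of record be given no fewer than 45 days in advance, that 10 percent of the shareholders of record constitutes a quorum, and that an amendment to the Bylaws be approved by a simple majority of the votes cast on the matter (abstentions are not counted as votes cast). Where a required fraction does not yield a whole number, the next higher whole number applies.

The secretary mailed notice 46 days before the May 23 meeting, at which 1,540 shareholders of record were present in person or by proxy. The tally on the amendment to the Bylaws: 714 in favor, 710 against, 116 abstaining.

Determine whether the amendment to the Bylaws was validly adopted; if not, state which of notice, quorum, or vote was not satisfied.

Notice: 46 days given; 45 required. Satisfied.
Quorum: 10% of 15,414 = 1,541.40, rounded up to 1,542; 1,540 present. Not satisfied.
Vote: requires a majority of the votes cast (1,540 − 116 abstaining = 1,424); a majority of 1424 is 713, so 713 needed; 714 in favor. Satisfied.

Invalid — quorum requirement not satisfied.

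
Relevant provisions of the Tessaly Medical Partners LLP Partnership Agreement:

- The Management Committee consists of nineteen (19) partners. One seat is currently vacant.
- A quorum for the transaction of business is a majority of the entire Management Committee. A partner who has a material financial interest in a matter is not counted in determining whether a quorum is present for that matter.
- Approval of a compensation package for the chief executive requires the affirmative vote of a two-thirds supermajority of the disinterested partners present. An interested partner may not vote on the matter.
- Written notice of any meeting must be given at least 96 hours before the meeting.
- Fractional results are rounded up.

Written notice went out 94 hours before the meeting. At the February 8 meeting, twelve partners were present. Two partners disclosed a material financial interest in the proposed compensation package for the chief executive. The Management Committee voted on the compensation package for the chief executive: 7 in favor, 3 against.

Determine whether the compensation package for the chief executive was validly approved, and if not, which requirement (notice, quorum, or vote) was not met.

Invalid — notice requirement not satisfied.

Notice: 94 hours given; 96 required (94 < 96). Not satisfied.
Quorum: 12 present, but the 2 interested partners do not count, leaving 10. Quorum is 10. Satisfied.
Vote: the compensation package for the chief executive requires two-thirds of the disinterested partners present (12 − 2 = 10). 2/3 of 10 = 6.67, rounded up to 7, so 7 affirmative votes are needed; 7 voted in favor. Satisfied.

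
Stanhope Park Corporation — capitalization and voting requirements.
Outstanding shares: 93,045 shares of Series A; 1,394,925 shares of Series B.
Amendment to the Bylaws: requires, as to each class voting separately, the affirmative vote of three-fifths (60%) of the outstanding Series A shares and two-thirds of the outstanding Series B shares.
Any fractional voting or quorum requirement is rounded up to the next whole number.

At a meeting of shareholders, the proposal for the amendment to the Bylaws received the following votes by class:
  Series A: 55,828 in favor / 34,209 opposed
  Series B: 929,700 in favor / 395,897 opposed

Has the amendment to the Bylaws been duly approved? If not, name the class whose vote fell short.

Not approved — the Series B shares did not give the required vote.

Series A: 3/5 of 93045 = 55827; 55,827 required, 55,828 in favor — approved.
Series B: 2/3 of 1394925 = 929950; 929,950 required, 929,700 in favor — not approved.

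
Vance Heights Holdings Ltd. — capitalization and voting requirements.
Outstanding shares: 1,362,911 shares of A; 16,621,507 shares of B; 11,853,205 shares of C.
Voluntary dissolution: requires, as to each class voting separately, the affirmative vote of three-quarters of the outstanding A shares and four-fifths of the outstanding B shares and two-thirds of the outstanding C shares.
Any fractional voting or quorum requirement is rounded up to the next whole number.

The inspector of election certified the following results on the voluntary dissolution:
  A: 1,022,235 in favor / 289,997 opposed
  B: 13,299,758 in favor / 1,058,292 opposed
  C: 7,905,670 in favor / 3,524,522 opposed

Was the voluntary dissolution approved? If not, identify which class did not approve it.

A: 3/4 of 1362911 = 1022183.25, rounded up to 1022184; 1,022,184 required, 1,022,235 in favor — approved.
B: 4/5 of 16621507 = 13297205.60, rounded up to 13297206; 13,297,206 required, 13,299,758 in favor — approved.
C: 2/3 of 11853205 = 7902136.67, rounded up to 7902137; 7,902,137 required, 7,905,670 in favor — approved.

Approved — every class gave the required vote.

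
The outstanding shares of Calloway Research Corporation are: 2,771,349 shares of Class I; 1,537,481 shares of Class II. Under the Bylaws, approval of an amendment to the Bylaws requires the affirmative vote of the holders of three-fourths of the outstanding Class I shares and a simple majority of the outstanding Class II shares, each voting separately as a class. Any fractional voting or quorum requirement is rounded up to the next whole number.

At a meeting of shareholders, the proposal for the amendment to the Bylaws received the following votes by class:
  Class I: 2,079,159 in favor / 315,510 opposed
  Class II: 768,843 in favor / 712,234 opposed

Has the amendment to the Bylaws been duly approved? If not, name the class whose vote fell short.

Approved — every class gave the required vote.

Class I: 3/4 of 2771349 = 2078511.75, rounded up to 2078512; 2,078,512 required, 2,079,159 in favor — approved.
Class II: a majority of 1537481 is 768741; 768,741 required, 768,843 in favor — approved.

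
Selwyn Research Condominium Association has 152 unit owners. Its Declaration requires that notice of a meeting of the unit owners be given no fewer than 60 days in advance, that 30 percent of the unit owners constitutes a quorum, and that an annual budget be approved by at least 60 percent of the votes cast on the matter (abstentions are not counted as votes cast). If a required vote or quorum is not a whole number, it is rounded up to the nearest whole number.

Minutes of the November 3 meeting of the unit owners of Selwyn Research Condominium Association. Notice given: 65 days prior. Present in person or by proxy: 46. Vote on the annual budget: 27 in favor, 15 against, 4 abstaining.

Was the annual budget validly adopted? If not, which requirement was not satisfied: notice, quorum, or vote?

Valid — all requirements satisfied.

Notice: 65 days given; 60 required. Satisfied.
Quorum: 30% of 152 = 45.60, rounded up to 46; 46 present. Satisfied.
Vote: requires three-fifths of the votes cast (46 − 4 abstaining = 42); 3/5 of 42 = 25.20, rounded up to 26, so 26 needed; 27 in favor. Satisfied.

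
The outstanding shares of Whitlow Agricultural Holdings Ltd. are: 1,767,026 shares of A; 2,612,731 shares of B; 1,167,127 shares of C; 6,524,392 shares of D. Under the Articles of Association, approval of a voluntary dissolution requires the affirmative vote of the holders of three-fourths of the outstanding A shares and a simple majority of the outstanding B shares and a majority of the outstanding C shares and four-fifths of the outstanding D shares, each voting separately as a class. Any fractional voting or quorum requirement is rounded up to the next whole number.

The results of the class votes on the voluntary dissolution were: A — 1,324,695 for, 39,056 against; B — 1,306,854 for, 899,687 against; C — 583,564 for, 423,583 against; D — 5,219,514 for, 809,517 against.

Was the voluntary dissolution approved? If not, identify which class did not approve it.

A: 3/4 of 1767026 = 1325269.50, rounded up to 1325270; 1,325,270 required, 1,324,695 in favor — not approved.
B: a majority of 2612731 is 1306366; 1,306,366 required, 1,306,854 in favor — approved.
C: a majority of 1167127 is 583564; 583,564 required, 583,564 in favor — approved.
D: 4/5 of 6524392 = 5219513.60, rounded up to 5219514; 5,219,514 required, 5,219,514 in favor — approved.

Not approved — the A shares did not give the required vote.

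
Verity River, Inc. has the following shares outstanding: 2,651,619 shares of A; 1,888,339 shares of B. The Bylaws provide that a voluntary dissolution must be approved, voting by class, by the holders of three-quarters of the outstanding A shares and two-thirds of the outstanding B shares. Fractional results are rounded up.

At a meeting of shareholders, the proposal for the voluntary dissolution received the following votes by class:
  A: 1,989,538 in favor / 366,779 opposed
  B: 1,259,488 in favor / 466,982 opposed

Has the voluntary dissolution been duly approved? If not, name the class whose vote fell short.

A: 3/4 of 2651619 = 1988714.25, rounded up to 1988715; 1,988,715 required, 1,989,538 in favor — approved.
B: 2/3 of 1888339 = 1258892.67, rounded up to 1258893; 1,258,893 required, 1,259,488 in favor — approved.

Approved — every class gave the required vote.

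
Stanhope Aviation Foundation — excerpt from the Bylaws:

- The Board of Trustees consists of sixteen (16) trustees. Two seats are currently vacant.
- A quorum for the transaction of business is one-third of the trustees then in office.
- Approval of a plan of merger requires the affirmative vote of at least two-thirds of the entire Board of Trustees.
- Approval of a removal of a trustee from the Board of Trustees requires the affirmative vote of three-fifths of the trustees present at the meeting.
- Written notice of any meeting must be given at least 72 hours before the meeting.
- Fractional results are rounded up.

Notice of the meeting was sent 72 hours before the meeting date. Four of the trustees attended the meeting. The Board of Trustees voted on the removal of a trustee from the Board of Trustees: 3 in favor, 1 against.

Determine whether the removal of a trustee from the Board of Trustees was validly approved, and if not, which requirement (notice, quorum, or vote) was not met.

Notice: 72 hours given; 72 required (72 ≥ 72). Satisfied.
Quorum: 4 present; quorum is 5. Not satisfied.
Vote: the removal of a trustee from the Board of Trustees requires three-fifths of the trustees present (4). 3/5 of 4 = 2.40, rounded up to 3, so 3 affirmative votes are needed; 3 voted in favor. Satisfied. (Moot — without a quorum no business can be validly transacted.)

Invalid — quorum requirement not satisfied.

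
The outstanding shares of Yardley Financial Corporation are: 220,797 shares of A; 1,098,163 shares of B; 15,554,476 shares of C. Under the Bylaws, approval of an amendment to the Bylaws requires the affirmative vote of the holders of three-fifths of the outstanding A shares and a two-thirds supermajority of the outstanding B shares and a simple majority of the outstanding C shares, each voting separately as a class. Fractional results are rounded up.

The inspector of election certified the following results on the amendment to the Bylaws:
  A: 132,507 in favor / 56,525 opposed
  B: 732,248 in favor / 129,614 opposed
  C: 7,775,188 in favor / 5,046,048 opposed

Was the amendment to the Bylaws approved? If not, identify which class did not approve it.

A: 3/5 of 220797 = 132478.20, rounded up to 132479; 132,479 required, 132,507 in favor — approved.
B: 2/3 of 1098163 = 732108.67, rounded up to 732109; 732,109 required, 732,248 in favor — approved.
C: a majority of 15554476 is 7777239; 7,777,239 required, 7,775,188 in favor — not approved.

Not approved — the C shares did not give the required vote.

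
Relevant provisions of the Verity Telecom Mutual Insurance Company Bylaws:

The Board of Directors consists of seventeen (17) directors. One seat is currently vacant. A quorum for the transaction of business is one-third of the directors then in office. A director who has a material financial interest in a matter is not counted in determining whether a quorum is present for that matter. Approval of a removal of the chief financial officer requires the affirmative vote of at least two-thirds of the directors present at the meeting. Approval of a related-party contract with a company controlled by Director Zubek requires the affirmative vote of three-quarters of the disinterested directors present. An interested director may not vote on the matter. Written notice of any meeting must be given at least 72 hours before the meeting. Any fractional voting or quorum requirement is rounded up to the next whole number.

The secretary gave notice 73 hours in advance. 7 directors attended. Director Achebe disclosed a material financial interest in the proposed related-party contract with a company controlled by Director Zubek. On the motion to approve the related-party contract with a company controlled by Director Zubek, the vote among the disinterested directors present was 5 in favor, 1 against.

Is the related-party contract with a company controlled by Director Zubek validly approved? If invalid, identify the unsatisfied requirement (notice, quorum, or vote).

Valid — all requirements satisfied.

Notice: 73 hours given; 72 required (73 ≥ 72). Satisfied.
Quorum: 7 present, but the 1 interested director does not count, leaving 6. Quorum is 6. Satisfied.
Vote: the related-party contract with a company controlled by Director Zubek requires three-fourths of the disinterested directors present (7 − 1 = 6). 3/4 of 6 = 4.50, rounded up to 5, so 5 affirmative votes are needed; 5 voted in favor. Satisfied.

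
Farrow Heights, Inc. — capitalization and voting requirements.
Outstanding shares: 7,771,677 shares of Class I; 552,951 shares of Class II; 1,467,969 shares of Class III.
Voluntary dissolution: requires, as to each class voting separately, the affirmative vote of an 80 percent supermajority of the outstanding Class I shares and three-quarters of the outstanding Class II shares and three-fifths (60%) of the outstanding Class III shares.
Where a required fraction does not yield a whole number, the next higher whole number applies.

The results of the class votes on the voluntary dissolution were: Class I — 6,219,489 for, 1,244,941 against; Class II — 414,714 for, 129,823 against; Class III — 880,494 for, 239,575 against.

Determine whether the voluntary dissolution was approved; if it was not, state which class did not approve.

Not approved — the Class III shares did not give the required vote.

Class I: 4/5 of 7771677 = 6217341.60, rounded up to 6217342; 6,217,342 required, 6,219,489 in favor — approved.
Class II: 3/4 of 552951 = 414713.25, rounded up to 414714; 414,714 required, 414,714 in favor — approved.
Class III: 3/5 of 1467969 = 880781.40, rounded up to 880782; 880,782 required, 880,494 in favor — not approved.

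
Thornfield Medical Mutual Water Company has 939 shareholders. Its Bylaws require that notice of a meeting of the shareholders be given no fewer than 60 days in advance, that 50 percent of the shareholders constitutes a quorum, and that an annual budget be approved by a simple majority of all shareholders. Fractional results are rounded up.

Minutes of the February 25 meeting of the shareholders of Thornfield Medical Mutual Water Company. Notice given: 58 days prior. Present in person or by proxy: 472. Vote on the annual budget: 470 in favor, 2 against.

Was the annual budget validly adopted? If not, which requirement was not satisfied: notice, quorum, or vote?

Invalid — notice requirement not satisfied.

Notice: 58 days given; 60 required. Not satisfied.
Quorum: 50% of 939 = 469.50, rounded up to 470; 472 present. Satisfied.
Vote: requires a majority of all shareholders (939); a majority of 939 is 470, so 470 needed; 470 in favor. Satisfied.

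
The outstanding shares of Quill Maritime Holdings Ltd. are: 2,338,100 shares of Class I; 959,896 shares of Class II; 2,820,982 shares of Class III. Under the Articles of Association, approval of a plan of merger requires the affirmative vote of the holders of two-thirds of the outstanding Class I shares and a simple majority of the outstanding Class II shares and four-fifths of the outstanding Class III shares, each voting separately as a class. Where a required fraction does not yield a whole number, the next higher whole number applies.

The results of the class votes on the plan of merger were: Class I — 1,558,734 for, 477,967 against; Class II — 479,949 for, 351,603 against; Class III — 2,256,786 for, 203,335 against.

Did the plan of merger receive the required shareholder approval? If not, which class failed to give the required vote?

Approved — every class gave the required vote.

Class I: 2/3 of 2338100 = 1558733.33, rounded up to 1558734; 1,558,734 required, 1,558,734 in favor — approved.
Class II: a majority of 959896 is 479949; 479,949 required, 479,949 in favor — approved.
Class III: 4/5 of 2820982 = 2256785.60, rounded up to 2256786; 2,256,786 required, 2,256,786 in favor — approved.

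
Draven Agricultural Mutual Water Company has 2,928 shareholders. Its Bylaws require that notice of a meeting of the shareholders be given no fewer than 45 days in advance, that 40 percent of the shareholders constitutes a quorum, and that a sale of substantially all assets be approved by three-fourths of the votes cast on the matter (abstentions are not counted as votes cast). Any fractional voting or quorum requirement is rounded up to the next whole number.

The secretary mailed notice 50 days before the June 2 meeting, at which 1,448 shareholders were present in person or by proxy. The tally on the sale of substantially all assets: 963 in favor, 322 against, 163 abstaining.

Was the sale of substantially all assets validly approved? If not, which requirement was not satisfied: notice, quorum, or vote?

Notice: 50 days given; 45 required. Satisfied.
Quorum: 40% of 2,928 = 1,171.20, rounded up to 1,172; 1,448 present. Satisfied.
Vote: requires three-fourths of the votes cast (1,448 − 163 abstaining = 1,285); 3/4 of 1285 = 963.75, rounded up to 964, so 964 needed; 963 in favor. Not satisfied.

Invalid — vote requirement not satisfied.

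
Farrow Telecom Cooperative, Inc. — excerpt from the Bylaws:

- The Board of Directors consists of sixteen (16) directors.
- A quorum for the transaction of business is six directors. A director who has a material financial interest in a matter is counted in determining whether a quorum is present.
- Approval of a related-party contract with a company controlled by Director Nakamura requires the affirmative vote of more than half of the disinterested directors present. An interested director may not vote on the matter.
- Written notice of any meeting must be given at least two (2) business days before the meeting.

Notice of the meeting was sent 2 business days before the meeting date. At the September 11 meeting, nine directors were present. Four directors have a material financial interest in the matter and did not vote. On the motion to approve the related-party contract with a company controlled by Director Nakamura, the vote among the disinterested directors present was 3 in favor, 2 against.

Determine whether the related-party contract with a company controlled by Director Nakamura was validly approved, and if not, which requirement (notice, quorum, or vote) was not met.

Notice: 2 business days given; 2 required (2 ≥ 2). Satisfied.
Quorum: 9 present (interested directors count toward quorum); quorum is 6. Satisfied.
Vote: the related-party contract with a company controlled by Director Nakamura requires a majority of the disinterested directors present (9 − 4 = 5). A majority of 5 is 3, so 3 affirmative votes are needed; 3 voted in favor. Satisfied.

Valid — all requirements satisfied.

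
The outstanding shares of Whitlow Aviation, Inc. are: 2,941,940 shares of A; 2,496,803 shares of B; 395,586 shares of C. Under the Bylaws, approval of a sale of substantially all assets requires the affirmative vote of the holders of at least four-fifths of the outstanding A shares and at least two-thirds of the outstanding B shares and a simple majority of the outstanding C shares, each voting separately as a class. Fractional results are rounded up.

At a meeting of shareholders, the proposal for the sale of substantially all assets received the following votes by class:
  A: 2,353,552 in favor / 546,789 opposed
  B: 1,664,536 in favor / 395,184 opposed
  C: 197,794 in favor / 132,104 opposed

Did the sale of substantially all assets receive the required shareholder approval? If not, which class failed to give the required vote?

A: 4/5 of 2941940 = 2353552; 2,353,552 required, 2,353,552 in favor — approved.
B: 2/3 of 2496803 = 1664535.33, rounded up to 1664536; 1,664,536 required, 1,664,536 in favor — approved.
C: a majority of 395586 is 197794; 197,794 required, 197,794 in favor — approved.

Approved — every class gave the required vote.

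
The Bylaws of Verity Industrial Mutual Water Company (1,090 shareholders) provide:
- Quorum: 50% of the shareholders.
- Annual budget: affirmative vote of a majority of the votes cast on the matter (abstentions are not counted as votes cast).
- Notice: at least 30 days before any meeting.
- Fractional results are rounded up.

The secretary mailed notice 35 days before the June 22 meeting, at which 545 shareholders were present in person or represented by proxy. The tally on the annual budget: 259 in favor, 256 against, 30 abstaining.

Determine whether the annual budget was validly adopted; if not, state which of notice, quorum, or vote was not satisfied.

Notice: 35 days given; 30 required. Satisfied.
Quorum: 50% of 1,090 = 545; 545 present. Satisfied.
Vote: requires a majority of the votes cast (545 − 30 abstaining = 515); a majority of 515 is 258, so 258 needed; 259 in favor. Satisfied.

Valid — all requirements satisfied.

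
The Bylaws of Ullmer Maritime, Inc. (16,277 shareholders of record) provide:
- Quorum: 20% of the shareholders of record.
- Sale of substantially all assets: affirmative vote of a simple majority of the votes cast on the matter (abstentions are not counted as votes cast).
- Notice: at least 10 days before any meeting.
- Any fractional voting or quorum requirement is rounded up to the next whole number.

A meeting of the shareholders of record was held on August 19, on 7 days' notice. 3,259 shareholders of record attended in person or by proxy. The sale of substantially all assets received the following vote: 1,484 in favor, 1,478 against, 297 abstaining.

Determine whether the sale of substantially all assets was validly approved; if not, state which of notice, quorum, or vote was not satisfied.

Invalid — notice requirement not satisfied.

Notice: 7 days given; 10 required. Not satisfied.
Quorum: 20% of 16,277 = 3,255.40, rounded up to 3,256; 3,259 present. Satisfied.
Vote: requires a majority of the votes cast (3,259 − 297 abstaining = 2,962); a majority of 2962 is 1482, so 1,482 needed; 1,484 in favor. Satisfied.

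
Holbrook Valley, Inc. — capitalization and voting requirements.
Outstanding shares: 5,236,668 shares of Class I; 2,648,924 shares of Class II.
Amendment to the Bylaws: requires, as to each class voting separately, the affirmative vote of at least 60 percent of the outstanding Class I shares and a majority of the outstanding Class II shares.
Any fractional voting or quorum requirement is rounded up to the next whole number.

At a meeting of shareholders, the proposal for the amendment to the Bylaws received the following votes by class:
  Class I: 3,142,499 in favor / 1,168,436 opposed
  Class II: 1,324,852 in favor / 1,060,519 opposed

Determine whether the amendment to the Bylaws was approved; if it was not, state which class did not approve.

Approved — every class gave the required vote.

Class I: 3/5 of 5236668 = 3142000.80, rounded up to 3142001; 3,142,001 required, 3,142,499 in favor — approved.
Class II: a majority of 2648924 is 1324463; 1,324,463 required, 1,324,852 in favor — approved.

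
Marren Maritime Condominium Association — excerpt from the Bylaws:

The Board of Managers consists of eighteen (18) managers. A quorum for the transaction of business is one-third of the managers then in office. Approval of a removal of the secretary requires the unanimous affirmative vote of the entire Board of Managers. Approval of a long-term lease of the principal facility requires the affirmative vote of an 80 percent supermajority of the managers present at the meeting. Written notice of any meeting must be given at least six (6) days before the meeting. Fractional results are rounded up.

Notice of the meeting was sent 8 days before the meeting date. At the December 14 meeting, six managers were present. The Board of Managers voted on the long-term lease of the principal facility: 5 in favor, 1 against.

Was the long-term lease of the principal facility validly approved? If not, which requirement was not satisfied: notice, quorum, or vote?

Notice: 8 days given; 6 required (8 ≥ 6). Satisfied.
Quorum: 6 present; quorum is 6. Satisfied.
Vote: the long-term lease of the principal facility requires four-fifths of the managers present (6). 4/5 of 6 = 4.80, rounded up to 5, so 5 affirmative votes are needed; 5 voted in favor. Satisfied.

Valid — all requirements satisfied.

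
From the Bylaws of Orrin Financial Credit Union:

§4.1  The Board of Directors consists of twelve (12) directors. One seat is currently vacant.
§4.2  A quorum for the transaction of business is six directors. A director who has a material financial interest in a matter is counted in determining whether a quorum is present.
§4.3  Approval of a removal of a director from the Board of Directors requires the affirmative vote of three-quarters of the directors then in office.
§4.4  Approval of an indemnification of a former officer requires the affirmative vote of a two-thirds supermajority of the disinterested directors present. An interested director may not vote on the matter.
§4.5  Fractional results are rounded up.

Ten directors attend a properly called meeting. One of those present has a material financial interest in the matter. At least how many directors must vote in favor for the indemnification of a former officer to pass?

6

The indemnification of a former officer requires two-thirds of the disinterested directors present (10 − 1 = 9).
2/3 of 9 = 6.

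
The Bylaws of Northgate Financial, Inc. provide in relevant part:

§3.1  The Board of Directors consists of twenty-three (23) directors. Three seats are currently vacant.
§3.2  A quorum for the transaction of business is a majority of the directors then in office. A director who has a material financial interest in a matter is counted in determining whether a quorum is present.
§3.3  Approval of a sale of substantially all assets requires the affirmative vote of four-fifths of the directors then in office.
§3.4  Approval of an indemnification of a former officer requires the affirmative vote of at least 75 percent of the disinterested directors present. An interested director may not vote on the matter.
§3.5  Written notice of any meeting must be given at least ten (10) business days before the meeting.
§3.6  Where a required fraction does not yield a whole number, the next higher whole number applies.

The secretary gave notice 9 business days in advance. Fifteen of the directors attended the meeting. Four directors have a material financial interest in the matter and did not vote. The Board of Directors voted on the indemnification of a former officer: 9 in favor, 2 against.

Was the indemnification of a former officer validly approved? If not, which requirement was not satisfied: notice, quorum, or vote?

Invalid — notice requirement not satisfied.

Notice: 9 business days given; 10 required (9 < 10). Not satisfied.
Quorum: 15 present (interested directors count toward quorum); quorum is 11. Satisfied.
Vote: the indemnification of a former officer requires three-fourths of the disinterested directors present (15 − 4 = 11). 3/4 of 11 = 8.25, rounded up to 9, so 9 affirmative votes are needed; 9 voted in favor. Satisfied.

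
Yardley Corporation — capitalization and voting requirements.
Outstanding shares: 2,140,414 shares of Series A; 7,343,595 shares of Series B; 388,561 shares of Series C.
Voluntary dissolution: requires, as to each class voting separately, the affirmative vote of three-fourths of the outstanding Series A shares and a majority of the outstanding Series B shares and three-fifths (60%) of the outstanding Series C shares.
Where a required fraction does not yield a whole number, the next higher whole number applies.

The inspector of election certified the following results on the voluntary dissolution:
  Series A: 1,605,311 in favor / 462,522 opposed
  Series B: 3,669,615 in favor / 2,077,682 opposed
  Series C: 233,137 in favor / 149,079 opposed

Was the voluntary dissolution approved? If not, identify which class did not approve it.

Series A: 3/4 of 2140414 = 1605310.50, rounded up to 1605311; 1,605,311 required, 1,605,311 in favor — approved.
Series B: a majority of 7343595 is 3671798; 3,671,798 required, 3,669,615 in favor — not approved.
Series C: 3/5 of 388561 = 233136.60, rounded up to 233137; 233,137 required, 233,137 in favor — approved.

Not approved — the Series B shares did not give the required vote.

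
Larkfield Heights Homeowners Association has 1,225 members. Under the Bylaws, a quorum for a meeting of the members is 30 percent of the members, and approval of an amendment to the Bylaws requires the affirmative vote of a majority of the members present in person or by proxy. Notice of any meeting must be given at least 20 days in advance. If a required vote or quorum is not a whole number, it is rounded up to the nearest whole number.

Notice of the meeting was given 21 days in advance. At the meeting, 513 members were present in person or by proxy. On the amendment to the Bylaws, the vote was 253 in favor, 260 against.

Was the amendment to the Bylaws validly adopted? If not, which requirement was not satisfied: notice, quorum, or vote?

Invalid — vote requirement not satisfied.

Notice: 21 days given; 20 required. Satisfied.
Quorum: 30% of 1,225 = 367.50, rounded up to 368; 513 present. Satisfied.
Vote: requires a majority of those present (513); a majority of 513 is 257, so 257 needed; 253 in favor. Not satisfied.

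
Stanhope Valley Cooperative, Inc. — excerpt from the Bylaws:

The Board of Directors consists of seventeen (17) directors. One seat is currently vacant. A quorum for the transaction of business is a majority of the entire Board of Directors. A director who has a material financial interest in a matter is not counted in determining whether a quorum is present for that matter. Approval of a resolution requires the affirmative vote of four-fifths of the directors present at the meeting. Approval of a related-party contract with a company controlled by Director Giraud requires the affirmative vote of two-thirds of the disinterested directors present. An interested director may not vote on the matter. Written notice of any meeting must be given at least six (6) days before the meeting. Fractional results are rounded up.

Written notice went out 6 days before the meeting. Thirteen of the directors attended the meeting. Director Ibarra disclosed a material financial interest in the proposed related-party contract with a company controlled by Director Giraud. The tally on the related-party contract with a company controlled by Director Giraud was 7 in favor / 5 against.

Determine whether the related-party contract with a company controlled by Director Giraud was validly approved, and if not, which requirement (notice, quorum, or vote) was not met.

Invalid — vote requirement not satisfied.

Notice: 6 days given; 6 required (6 ≥ 6). Satisfied.
Quorum: 13 present, but the 1 interested director does not count, leaving 12. Quorum is 9. Satisfied.
Vote: the related-party contract with a company controlled by Director Giraud requires two-thirds of the disinterested directors present (13 − 1 = 12). 2/3 of 12 = 8, so 8 affirmative votes are needed; 7 voted in favor. Not satisfied.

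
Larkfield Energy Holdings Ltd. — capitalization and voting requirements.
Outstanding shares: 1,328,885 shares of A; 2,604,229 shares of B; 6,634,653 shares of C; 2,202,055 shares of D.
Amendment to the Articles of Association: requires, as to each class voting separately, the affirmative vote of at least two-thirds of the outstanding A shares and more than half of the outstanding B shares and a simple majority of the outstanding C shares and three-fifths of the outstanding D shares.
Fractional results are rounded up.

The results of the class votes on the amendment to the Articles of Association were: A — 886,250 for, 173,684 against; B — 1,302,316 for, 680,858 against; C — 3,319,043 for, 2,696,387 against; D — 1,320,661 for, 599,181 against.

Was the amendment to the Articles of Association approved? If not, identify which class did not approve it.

Not approved — the D shares did not give the required vote.

A: 2/3 of 1328885 = 885923.33, rounded up to 885924; 885,924 required, 886,250 in favor — approved.
B: a majority of 2604229 is 1302115; 1,302,115 required, 1,302,316 in favor — approved.
C: a majority of 6634653 is 3317327; 3,317,327 required, 3,319,043 in favor — approved.
D: 3/5 of 2202055 = 1321233; 1,321,233 required, 1,320,661 in favor — not approved.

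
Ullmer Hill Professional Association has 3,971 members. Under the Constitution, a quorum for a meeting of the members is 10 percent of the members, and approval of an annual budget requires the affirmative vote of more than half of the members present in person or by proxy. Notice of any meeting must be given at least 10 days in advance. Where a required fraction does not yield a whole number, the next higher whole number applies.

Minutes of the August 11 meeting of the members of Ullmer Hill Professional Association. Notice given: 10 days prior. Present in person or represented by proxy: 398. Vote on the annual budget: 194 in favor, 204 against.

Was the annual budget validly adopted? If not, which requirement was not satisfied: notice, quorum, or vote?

Notice: 10 days given; 10 required. Satisfied.
Quorum: 10% of 3,971 = 397.10, rounded up to 398; 398 present. Satisfied.
Vote: requires a majority of those present (398); a majority of 398 is 200, so 200 needed; 194 in favor. Not satisfied.

Invalid — vote requirement not satisfied.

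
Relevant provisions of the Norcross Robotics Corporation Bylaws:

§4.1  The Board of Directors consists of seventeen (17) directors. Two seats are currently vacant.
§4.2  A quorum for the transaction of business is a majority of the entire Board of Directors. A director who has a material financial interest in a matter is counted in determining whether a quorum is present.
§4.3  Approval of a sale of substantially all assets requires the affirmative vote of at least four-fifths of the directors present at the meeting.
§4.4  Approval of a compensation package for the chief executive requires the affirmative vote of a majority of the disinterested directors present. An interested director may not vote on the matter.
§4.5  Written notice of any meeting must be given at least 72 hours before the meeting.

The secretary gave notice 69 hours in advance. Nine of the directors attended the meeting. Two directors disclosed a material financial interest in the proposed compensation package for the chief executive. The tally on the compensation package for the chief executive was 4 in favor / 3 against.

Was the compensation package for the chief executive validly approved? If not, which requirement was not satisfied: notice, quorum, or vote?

Invalid — notice requirement not satisfied.

Notice: 69 hours given; 72 required (69 < 72). Not satisfied.
Quorum: 9 present (interested directors count toward quorum); quorum is 9. Satisfied.
Vote: the compensation package for the chief executive requires a majority of the disinterested directors present (9 − 2 = 7). A majority of 7 is 4, so 4 affirmative votes are needed; 4 voted in favor. Satisfied.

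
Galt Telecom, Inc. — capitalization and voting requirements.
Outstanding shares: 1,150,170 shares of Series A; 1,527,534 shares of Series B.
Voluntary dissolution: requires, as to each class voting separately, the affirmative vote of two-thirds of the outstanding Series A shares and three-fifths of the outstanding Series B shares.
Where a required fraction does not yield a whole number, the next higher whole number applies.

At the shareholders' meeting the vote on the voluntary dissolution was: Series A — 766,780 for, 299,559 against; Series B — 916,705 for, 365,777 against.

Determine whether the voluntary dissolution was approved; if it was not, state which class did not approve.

Series A: 2/3 of 1150170 = 766780; 766,780 required, 766,780 in favor — approved.
Series B: 3/5 of 1527534 = 916520.40, rounded up to 916521; 916,521 required, 916,705 in favor — approved.

Approved — every class gave the required vote.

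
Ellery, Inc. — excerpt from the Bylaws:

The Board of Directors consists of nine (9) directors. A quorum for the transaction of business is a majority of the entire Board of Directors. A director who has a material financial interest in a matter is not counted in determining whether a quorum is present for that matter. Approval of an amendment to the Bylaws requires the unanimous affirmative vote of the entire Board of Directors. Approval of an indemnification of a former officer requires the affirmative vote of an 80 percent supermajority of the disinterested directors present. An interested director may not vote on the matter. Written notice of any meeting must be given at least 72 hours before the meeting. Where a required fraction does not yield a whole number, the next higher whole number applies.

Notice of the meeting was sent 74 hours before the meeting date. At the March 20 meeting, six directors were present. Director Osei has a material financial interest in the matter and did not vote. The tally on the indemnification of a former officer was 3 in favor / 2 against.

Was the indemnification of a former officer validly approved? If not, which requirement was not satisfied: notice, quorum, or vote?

Notice: 74 hours given; 72 required (74 ≥ 72). Satisfied.
Quorum: 6 present, but the 1 interested director does not count, leaving 5. Quorum is 5. Satisfied.
Vote: the indemnification of a former officer requires four-fifths of the disinterested directors present (6 − 1 = 5). 4/5 of 5 = 4, so 4 affirmative votes are needed; 3 voted in favor. Not satisfied.

Invalid — vote requirement not satisfied.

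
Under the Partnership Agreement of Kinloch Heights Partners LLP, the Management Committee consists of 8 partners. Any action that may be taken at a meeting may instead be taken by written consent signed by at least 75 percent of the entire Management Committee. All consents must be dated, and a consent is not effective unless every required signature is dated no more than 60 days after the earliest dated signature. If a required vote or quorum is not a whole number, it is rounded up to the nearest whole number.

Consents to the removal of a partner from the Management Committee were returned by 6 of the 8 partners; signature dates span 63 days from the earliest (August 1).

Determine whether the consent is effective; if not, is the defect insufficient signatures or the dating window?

Not effective — dating-window requirement not satisfied.

Signatures required: at least 75 percent of 8 — 3/4 of 8 = 6, so 6 needed; 6 signed. Sufficient.
Dating window: the latest signature is 63 days after the earliest; the limit is 60 days. Outside the window.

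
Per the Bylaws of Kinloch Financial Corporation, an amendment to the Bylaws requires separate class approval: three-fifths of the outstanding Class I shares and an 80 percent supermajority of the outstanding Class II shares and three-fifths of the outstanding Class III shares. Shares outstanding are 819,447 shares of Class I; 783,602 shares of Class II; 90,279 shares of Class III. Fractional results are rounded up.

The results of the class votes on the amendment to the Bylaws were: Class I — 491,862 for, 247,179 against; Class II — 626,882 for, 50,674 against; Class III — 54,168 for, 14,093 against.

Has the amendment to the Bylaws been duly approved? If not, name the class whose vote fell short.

Class I: 3/5 of 819447 = 491668.20, rounded up to 491669; 491,669 required, 491,862 in favor — approved.
Class II: 4/5 of 783602 = 626881.60, rounded up to 626882; 626,882 required, 626,882 in favor — approved.
Class III: 3/5 of 90279 = 54167.40, rounded up to 54168; 54,168 required, 54,168 in favor — approved.

Approved — every class gave the required vote.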